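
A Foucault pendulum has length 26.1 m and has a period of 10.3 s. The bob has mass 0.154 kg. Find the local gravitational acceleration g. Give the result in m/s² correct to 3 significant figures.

9.71 m/s²

From T = 2π√(L/g), g = 4π²L/T² = 4π² × 26.1/10.30² = 9.71 m/s².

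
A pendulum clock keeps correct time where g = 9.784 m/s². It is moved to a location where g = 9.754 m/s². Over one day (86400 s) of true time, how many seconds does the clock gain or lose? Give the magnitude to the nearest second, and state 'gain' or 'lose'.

lose 133 s

The clock's period scales as T ∝ 1/√g, so T'/T = √(9.784/9.754) = 1.00154.
In 86400 s of true time the clock registers 86400/1.00154 = 86267.4 s, so it loses 133 s.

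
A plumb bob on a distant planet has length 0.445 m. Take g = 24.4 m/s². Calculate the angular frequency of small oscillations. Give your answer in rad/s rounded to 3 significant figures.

7.40 rad/s

ω = √(g/L) = √(24.4/0.445) = 7.40 rad/s.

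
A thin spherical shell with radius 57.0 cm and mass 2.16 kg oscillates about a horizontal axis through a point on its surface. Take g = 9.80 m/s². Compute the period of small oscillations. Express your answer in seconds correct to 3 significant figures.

1.96 s

I_cm = (2/3)mr² = 0.4679 kg·m². The pivot is at distance d = 0.570 m from the centre of mass.
By the parallel-axis theorem, I = I_cm + md² = 0.4679 + 0.7018 = 1.170 kg·m².
T = 2π√(I/(mgd)) = 2π√(1.170/(2.16 × 9.80 × 0.570)) = 1.96 s.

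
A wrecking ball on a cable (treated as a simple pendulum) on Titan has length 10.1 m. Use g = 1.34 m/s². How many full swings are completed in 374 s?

T = 2π√(L/g) = 2π√(10.1/1.34) = 17.25 s.
Number of complete oscillations = ⌊374/17.25⌋ = ⌊21.68⌋ = 21.

21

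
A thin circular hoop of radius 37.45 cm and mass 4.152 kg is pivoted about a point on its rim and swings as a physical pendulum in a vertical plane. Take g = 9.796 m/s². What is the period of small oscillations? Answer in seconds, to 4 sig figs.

1.737 s

I_cm = mr² = 0.58232 kg·m². The pivot is at distance d = 0.3745 m from the centre of mass.
By the parallel-axis theorem, I = I_cm + md² = 0.58232 + 0.58232 = 1.1646 kg·m².
T = 2π√(I/(mgd)) = 2π√(1.1646/(4.152 × 9.796 × 0.3745)) = 1.737 s.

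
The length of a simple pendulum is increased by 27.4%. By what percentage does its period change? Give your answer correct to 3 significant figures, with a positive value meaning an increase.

T ∝ √L, so T'/T = √(1.274) = 1.129.
Percentage change in T = (1.129 − 1) × 100% = 12.9%.

12.9%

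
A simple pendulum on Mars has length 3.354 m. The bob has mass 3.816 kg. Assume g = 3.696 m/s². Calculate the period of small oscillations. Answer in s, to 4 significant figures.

5.985 s

T = 2π√(L/g) = 2π√(3.354/3.696) = 2π × 0.95261 = 5.985 s.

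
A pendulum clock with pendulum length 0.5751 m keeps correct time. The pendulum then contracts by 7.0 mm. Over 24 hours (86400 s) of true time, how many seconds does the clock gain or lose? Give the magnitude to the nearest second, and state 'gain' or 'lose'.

T ∝ √L, so T'/T = √(0.56810/0.5751) = 0.993895.
In 86400 s of true time the clock registers 86400/0.993895 = 86930.7 s, so it gains 531 s.

gain 531 s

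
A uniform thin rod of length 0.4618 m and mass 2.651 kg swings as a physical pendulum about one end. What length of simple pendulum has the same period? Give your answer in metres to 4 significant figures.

0.3079 m

The equivalent simple-pendulum length is L_eq = I/(md), where I is about the pivot and d = 0.23090 m.
I_cm = (1/12)mL² = 0.047113 kg·m², so I = I_cm + md² = 0.047113 + 0.14134 = 0.18845 kg·m².
L_eq = 0.18845/(2.651 × 0.23090) = 0.3079 m.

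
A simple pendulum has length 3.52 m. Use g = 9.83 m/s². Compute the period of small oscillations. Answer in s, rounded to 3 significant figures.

T = 2π√(L/g) = 2π√(3.52/9.83) = 2π × 0.5984 = 3.76 s.

3.76 s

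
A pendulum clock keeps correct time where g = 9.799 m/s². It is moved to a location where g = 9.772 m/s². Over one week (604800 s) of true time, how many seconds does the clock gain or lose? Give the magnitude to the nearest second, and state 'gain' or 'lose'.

The clock's period scales as T ∝ 1/√g, so T'/T = √(9.799/9.772) = 1.00138.
In 604800 s of true time the clock registers 604800/1.00138 = 603966.2 s, so it loses 834 s.

lose 834 s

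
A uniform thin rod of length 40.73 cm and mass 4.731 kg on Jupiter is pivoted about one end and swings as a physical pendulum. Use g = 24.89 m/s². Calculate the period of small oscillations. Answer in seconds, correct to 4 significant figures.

For a physical pendulum T = 2π√(I/(mgd)), with d = 0.20365 m from pivot to centre of mass.
I_cm = mL²/12 = 4.731 × 0.4073²/12 = 0.065403 kg·m²; I = I_cm + md² = 0.065403 + 4.731 × 0.20365² = 0.26161 kg·m².
T = 2π√(0.26161/(4.731 × 24.89 × 0.20365)) = 0.6563 s.

0.6563 s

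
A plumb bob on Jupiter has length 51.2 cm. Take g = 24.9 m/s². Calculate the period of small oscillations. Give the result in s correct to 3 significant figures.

T = 2π√(L/g) = 2π√(0.512/24.9) = 2π × 0.1434 = 0.901 s.

0.901 s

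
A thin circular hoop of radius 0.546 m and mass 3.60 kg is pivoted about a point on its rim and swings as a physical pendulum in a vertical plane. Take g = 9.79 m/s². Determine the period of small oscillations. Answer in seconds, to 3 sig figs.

I_cm = mr² = 1.073 kg·m². The pivot is at distance d = 0.546 m from the centre of mass.
By the parallel-axis theorem, I = I_cm + md² = 1.073 + 1.073 = 2.146 kg·m².
T = 2π√(I/(mgd)) = 2π√(2.146/(3.60 × 9.79 × 0.546)) = 2.10 s.

2.10 s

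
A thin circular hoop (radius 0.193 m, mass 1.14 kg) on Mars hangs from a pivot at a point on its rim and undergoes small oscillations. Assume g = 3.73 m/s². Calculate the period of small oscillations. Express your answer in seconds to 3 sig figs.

I_cm = mr² = 0.04246 kg·m². The pivot is at distance d = 0.193 m from the centre of mass.
By the parallel-axis theorem, I = I_cm + md² = 0.04246 + 0.04246 = 0.08493 kg·m².
T = 2π√(I/(mgd)) = 2π√(0.08493/(1.14 × 3.73 × 0.193)) = 2.02 s.

2.02 s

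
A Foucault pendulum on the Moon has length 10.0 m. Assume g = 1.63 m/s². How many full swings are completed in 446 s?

T = 2π√(L/g) = 2π√(10.0/1.63) = 15.56 s.
Number of complete oscillations = ⌊446/15.56⌋ = ⌊28.66⌋ = 28.

28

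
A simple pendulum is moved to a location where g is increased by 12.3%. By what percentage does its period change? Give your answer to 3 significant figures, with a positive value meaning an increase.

T ∝ 1/√g, so T'/T = 1/√(1.123) = 0.9436.
Percentage change in T = (0.9436 − 1) × 100% = -5.64%.

-5.64%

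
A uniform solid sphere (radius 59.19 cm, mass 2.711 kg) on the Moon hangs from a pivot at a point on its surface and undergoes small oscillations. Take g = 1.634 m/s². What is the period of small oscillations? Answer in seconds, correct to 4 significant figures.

4.474 s

I_cm = (2/5)mr² = 0.37991 kg·m². The pivot is at distance d = 0.5919 m from the centre of mass.
By the parallel-axis theorem, I = I_cm + md² = 0.37991 + 0.94979 = 1.3297 kg·m².
T = 2π√(I/(mgd)) = 2π√(1.3297/(2.711 × 1.634 × 0.5919)) = 4.474 s.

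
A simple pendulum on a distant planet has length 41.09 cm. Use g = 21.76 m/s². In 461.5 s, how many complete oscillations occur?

T = 2π√(L/g) = 2π√(0.4109/21.76) = 0.86341 s.
Number of complete oscillations = ⌊461.5/0.86341⌋ = ⌊534.51⌋ = 534.

534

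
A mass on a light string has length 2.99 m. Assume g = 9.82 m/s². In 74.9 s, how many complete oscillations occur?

21

T = 2π√(L/g) = 2π√(2.99/9.82) = 3.467 s.
Number of complete oscillations = ⌊74.9/3.467⌋ = ⌊21.60⌋ = 21.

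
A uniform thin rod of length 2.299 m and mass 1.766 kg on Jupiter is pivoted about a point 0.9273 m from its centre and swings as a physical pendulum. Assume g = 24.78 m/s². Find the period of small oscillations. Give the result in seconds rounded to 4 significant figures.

1.495 s

For a physical pendulum T = 2π√(I/(mgd)), with d = 0.92730 m from pivot to centre of mass.
I_cm = mL²/12 = 1.766 × 2.299²/12 = 0.77783 kg·m²; I = I_cm + md² = 0.77783 + 1.766 × 0.92730² = 2.2964 kg·m².
T = 2π√(2.2964/(1.766 × 24.78 × 0.92730)) = 1.495 s.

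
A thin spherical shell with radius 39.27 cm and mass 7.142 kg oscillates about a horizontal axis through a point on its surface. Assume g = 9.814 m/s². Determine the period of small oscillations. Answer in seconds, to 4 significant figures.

1.623 s

I_cm = (2/3)mr² = 0.73426 kg·m². The pivot is at distance d = 0.3927 m from the centre of mass.
By the parallel-axis theorem, I = I_cm + md² = 0.73426 + 1.1014 = 1.8357 kg·m².
T = 2π√(I/(mgd)) = 2π√(1.8357/(7.142 × 9.814 × 0.3927)) = 1.623 s.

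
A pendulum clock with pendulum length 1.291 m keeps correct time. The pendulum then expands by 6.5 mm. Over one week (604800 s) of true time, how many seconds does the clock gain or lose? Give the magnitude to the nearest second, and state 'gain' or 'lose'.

T ∝ √L, so T'/T = √(1.29750/1.291) = 1.00251.
In 604800 s of true time the clock registers 604800/1.00251 = 603283.2 s, so it loses 1517 s.

lose 1517 s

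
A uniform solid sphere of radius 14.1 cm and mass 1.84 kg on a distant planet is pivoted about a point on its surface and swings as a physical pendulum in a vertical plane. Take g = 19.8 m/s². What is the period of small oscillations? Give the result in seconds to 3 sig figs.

0.627 s

I_cm = (2/5)mr² = 0.01463 kg·m². The pivot is at distance d = 0.141 m from the centre of mass.
By the parallel-axis theorem, I = I_cm + md² = 0.01463 + 0.03658 = 0.05121 kg·m².
T = 2π√(I/(mgd)) = 2π√(0.05121/(1.84 × 19.8 × 0.141)) = 0.627 s.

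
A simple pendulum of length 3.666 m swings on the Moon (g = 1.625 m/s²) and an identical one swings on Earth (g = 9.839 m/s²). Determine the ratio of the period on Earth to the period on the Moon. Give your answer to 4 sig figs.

0.4064

T ∝ 1/√g, so T₂/T₁ = √(g₁/g₂) = √(1.625/9.839) = 0.4064.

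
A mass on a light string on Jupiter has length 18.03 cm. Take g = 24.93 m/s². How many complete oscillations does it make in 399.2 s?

747

T = 2π√(L/g) = 2π√(0.1803/24.93) = 0.53434 s.
Number of complete oscillations = ⌊399.2/0.53434⌋ = ⌊747.09⌋ = 747.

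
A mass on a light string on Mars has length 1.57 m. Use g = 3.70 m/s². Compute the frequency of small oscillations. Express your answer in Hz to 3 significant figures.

0.244 Hz

T = 2π√(L/g) = 2π√(1.57/3.70) = 4.093 s, so f = 1/T = 0.244 Hz.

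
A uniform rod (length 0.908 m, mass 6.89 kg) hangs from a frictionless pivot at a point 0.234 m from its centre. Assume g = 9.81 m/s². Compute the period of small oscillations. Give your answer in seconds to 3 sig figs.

1.46 s

For a physical pendulum T = 2π√(I/(mgd)), with d = 0.2340 m from pivot to centre of mass.
I_cm = mL²/12 = 6.89 × 0.908²/12 = 0.4734 kg·m²; I = I_cm + md² = 0.4734 + 6.89 × 0.2340² = 0.8506 kg·m².
T = 2π√(0.8506/(6.89 × 9.81 × 0.2340)) = 1.46 s.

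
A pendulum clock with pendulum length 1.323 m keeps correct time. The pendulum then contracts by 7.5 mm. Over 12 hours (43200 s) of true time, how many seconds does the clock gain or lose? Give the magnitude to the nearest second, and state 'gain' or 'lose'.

T ∝ √L, so T'/T = √(1.31550/1.323) = 0.997162.
In 43200 s of true time the clock registers 43200/0.997162 = 43323.0 s, so it gains 123 s.

gain 123 s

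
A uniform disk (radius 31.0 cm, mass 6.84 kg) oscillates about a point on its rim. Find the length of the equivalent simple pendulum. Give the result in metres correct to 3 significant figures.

0.465 m

The equivalent simple-pendulum length is L_eq = I/(md), where I is about the pivot and d = 0.3100 m.
I_cm = ½mR² = 0.3287 kg·m², so I = I_cm + md² = 0.3287 + 0.6573 = 0.9860 kg·m².
L_eq = 0.9860/(6.84 × 0.3100) = 0.465 m.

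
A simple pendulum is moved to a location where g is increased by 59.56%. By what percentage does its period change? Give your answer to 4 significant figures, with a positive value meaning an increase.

-20.83%

T ∝ 1/√g, so T'/T = 1/√(1.5956) = 0.79166.
Percentage change in T = (0.79166 − 1) × 100% = -20.83%.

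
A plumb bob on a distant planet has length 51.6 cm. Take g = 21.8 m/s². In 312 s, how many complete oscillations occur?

322

T = 2π√(L/g) = 2π√(0.516/21.8) = 0.9667 s.
Number of complete oscillations = ⌊312/0.9667⌋ = ⌊322.8⌋ = 322.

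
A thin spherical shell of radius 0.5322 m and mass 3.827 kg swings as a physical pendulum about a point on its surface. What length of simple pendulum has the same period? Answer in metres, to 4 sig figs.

0.8870 m

The equivalent simple-pendulum length is L_eq = I/(md), where I is about the pivot and d = 0.53220 m.
I_cm = (2/3)mR² = 0.72263 kg·m², so I = I_cm + md² = 0.72263 + 1.0839 = 1.8066 kg·m².
L_eq = 1.8066/(3.827 × 0.53220) = 0.8870 m.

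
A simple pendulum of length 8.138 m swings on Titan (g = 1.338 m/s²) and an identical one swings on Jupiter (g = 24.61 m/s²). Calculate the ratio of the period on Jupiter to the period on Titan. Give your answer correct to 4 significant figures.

T ∝ 1/√g, so T₂/T₁ = √(g₁/g₂) = √(1.338/24.61) = 0.2332.

0.2332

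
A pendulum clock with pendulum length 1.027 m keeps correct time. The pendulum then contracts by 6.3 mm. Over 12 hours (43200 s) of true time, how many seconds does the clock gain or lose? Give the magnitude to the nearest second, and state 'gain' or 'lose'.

T ∝ √L, so T'/T = √(1.02070/1.027) = 0.996928.
In 43200 s of true time the clock registers 43200/0.996928 = 43333.1 s, so it gains 133 s.

gain 133 s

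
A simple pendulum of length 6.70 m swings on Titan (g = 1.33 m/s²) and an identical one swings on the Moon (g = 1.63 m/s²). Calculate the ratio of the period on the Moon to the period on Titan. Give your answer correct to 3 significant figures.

0.903

T ∝ 1/√g, so T₂/T₁ = √(g₁/g₂) = √(1.33/1.63) = 0.903.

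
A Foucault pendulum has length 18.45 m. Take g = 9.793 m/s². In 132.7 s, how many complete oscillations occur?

T = 2π√(L/g) = 2π√(18.45/9.793) = 8.6242 s.
Number of complete oscillations = ⌊132.7/8.6242⌋ = ⌊15.387⌋ = 15.

15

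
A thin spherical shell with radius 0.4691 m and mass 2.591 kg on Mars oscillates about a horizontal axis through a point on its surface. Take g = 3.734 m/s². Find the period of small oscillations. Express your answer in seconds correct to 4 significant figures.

2.875 s

I_cm = (2/3)mr² = 0.38011 kg·m². The pivot is at distance d = 0.4691 m from the centre of mass.
By the parallel-axis theorem, I = I_cm + md² = 0.38011 + 0.57016 = 0.95027 kg·m².
T = 2π√(I/(mgd)) = 2π√(0.95027/(2.591 × 3.734 × 0.4691)) = 2.875 s.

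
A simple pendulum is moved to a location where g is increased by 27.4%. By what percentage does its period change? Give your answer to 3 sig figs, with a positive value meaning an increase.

-11.4%

T ∝ 1/√g, so T'/T = 1/√(1.274) = 0.8860.
Percentage change in T = (0.8860 − 1) × 100% = -11.4%.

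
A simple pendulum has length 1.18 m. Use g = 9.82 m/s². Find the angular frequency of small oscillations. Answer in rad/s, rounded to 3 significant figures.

ω = √(g/L) = √(9.82/1.18) = 2.88 rad/s.

2.88 rad/s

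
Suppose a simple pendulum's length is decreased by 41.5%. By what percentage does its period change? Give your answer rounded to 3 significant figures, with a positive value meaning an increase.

-23.5%

T ∝ √L, so T'/T = √(0.5850) = 0.7649.
Percentage change in T = (0.7649 − 1) × 100% = -23.5%.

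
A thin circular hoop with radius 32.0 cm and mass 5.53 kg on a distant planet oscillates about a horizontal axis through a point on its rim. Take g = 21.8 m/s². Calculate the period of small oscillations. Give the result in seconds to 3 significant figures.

I_cm = mr² = 0.5663 kg·m². The pivot is at distance d = 0.320 m from the centre of mass.
By the parallel-axis theorem, I = I_cm + md² = 0.5663 + 0.5663 = 1.133 kg·m².
T = 2π√(I/(mgd)) = 2π√(1.133/(5.53 × 21.8 × 0.320)) = 1.08 s.

1.08 s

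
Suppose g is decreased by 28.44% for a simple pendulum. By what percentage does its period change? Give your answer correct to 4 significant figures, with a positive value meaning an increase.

18.21%

T ∝ 1/√g, so T'/T = 1/√(0.71560) = 1.1821.
Percentage change in T = (1.1821 − 1) × 100% = 18.21%.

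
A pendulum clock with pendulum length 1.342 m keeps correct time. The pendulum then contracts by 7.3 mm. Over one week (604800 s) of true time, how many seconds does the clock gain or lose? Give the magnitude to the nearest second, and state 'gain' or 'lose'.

gain 1652 s

T ∝ √L, so T'/T = √(1.33470/1.342) = 0.997276.
In 604800 s of true time the clock registers 604800/0.997276 = 606451.7 s, so it gains 1652 s.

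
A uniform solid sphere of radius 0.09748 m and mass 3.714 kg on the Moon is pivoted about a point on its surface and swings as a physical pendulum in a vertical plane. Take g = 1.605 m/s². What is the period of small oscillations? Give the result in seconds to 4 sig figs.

1.832 s

I_cm = (2/5)mr² = 0.014117 kg·m². The pivot is at distance d = 0.09748 m from the centre of mass.
By the parallel-axis theorem, I = I_cm + md² = 0.014117 + 0.035292 = 0.049408 kg·m².
T = 2π√(I/(mgd)) = 2π√(0.049408/(3.714 × 1.605 × 0.09748)) = 1.832 s.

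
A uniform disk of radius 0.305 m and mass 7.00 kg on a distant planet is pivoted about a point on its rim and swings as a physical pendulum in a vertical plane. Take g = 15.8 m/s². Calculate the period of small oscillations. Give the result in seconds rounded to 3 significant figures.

I_cm = ½mr² = 0.3256 kg·m². The pivot is at distance d = 0.305 m from the centre of mass.
By the parallel-axis theorem, I = I_cm + md² = 0.3256 + 0.6512 = 0.9768 kg·m².
T = 2π√(I/(mgd)) = 2π√(0.9768/(7.00 × 15.8 × 0.305)) = 1.07 s.

1.07 s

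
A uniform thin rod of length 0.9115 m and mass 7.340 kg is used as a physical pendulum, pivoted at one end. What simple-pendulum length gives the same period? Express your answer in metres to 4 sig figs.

0.6077 m

The equivalent simple-pendulum length is L_eq = I/(md), where I is about the pivot and d = 0.45575 m.
I_cm = (1/12)mL² = 0.50819 kg·m², so I = I_cm + md² = 0.50819 + 1.5246 = 2.0328 kg·m².
L_eq = 2.0328/(7.340 × 0.45575) = 0.6077 m.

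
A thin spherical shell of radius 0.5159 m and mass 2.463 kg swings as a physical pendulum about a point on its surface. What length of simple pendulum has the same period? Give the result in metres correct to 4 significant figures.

The equivalent simple-pendulum length is L_eq = I/(md), where I is about the pivot and d = 0.51590 m.
I_cm = (2/3)mR² = 0.43702 kg·m², so I = I_cm + md² = 0.43702 + 0.65553 = 1.0926 kg·m².
L_eq = 1.0926/(2.463 × 0.51590) = 0.8598 m.

0.8598 m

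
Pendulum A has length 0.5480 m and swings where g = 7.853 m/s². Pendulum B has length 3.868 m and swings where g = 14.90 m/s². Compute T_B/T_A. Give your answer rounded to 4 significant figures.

T = 2π√(L/g), so T_B/T_A = √((L_B/g_B)/(L_A/g_A)) = √((3.868/14.90)/(0.5480/7.853)) = 1.929.

1.929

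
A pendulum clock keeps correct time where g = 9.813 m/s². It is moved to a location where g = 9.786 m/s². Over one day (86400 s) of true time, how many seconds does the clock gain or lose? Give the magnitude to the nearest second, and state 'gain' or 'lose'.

The clock's period scales as T ∝ 1/√g, so T'/T = √(9.813/9.786) = 1.00138.
In 86400 s of true time the clock registers 86400/1.00138 = 86281.1 s, so it loses 119 s.

lose 119 s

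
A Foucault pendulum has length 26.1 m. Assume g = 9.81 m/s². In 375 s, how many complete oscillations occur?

36

T = 2π√(L/g) = 2π√(26.1/9.81) = 10.25 s.
Number of complete oscillations = ⌊375/10.25⌋ = ⌊36.59⌋ = 36.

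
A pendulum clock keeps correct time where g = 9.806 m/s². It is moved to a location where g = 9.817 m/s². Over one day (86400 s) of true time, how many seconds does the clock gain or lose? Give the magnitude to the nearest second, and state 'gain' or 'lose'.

The clock's period scales as T ∝ 1/√g, so T'/T = √(9.806/9.817) = 0.999440.
In 86400 s of true time the clock registers 86400/0.999440 = 86448.4 s, so it gains 48 s.

gain 48 s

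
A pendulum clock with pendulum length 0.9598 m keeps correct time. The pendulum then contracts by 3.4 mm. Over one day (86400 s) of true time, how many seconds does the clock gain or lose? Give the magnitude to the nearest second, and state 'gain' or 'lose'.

T ∝ √L, so T'/T = √(0.95640/0.9598) = 0.998227.
In 86400 s of true time the clock registers 86400/0.998227 = 86553.4 s, so it gains 153 s.

gain 153 s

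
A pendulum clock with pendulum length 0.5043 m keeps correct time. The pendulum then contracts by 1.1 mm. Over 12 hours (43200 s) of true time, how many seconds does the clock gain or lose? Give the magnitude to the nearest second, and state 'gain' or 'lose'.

T ∝ √L, so T'/T = √(0.50320/0.5043) = 0.998909.
In 43200 s of true time the clock registers 43200/0.998909 = 43247.2 s, so it gains 47 s.

gain 47 s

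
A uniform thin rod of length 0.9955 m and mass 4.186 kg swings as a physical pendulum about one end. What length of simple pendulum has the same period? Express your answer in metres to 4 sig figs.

0.6637 m

The equivalent simple-pendulum length is L_eq = I/(md), where I is about the pivot and d = 0.49775 m.
I_cm = (1/12)mL² = 0.34570 kg·m², so I = I_cm + md² = 0.34570 + 1.0371 = 1.3828 kg·m².
L_eq = 1.3828/(4.186 × 0.49775) = 0.6637 m.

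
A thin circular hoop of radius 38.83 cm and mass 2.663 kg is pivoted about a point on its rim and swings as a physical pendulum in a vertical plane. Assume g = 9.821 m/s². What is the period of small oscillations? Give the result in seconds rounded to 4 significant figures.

I_cm = mr² = 0.40152 kg·m². The pivot is at distance d = 0.3883 m from the centre of mass.
By the parallel-axis theorem, I = I_cm + md² = 0.40152 + 0.40152 = 0.80304 kg·m².
T = 2π√(I/(mgd)) = 2π√(0.80304/(2.663 × 9.821 × 0.3883)) = 1.767 s.

1.767 s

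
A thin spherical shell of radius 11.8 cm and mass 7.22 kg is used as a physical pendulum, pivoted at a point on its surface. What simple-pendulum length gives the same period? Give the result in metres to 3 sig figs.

0.197 m

The equivalent simple-pendulum length is L_eq = I/(md), where I is about the pivot and d = 0.1180 m.
I_cm = (2/3)mR² = 0.06702 kg·m², so I = I_cm + md² = 0.06702 + 0.1005 = 0.1676 kg·m².
L_eq = 0.1676/(7.22 × 0.1180) = 0.197 m.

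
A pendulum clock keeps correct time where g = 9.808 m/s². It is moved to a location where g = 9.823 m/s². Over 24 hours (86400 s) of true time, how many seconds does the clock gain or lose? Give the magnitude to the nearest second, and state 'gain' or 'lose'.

The clock's period scales as T ∝ 1/√g, so T'/T = √(9.808/9.823) = 0.999236.
In 86400 s of true time the clock registers 86400/0.999236 = 86466.0 s, so it gains 66 s.

gain 66 s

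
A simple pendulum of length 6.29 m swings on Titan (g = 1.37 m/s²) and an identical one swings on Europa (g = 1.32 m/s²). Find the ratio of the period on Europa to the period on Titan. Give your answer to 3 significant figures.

T ∝ 1/√g, so T₂/T₁ = √(g₁/g₂) = √(1.37/1.32) = 1.02.

1.02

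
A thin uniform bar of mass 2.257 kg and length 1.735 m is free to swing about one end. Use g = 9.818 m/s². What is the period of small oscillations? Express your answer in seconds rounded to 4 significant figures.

2.157 s

For a physical pendulum T = 2π√(I/(mgd)), with d = 0.86750 m from pivot to centre of mass.
I_cm = mL²/12 = 2.257 × 1.735²/12 = 0.56617 kg·m²; I = I_cm + md² = 0.56617 + 2.257 × 0.86750² = 2.2647 kg·m².
T = 2π√(2.2647/(2.257 × 9.818 × 0.86750)) = 2.157 s.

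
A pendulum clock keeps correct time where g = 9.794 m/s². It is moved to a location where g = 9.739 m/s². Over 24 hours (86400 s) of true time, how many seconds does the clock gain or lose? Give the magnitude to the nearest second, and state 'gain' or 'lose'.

lose 243 s

The clock's period scales as T ∝ 1/√g, so T'/T = √(9.794/9.739) = 1.00282.
In 86400 s of true time the clock registers 86400/1.00282 = 86157.1 s, so it loses 243 s.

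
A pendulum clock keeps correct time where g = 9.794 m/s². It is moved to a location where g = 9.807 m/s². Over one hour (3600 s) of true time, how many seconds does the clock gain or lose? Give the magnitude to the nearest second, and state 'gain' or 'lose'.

The clock's period scales as T ∝ 1/√g, so T'/T = √(9.794/9.807) = 0.999337.
In 3600 s of true time the clock registers 3600/0.999337 = 3602.4 s, so it gains 2 s.

gain 2 s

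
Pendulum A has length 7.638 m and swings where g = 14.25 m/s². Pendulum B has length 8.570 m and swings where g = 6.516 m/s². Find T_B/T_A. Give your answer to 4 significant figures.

1.566

T = 2π√(L/g), so T_B/T_A = √((L_B/g_B)/(L_A/g_A)) = √((8.570/6.516)/(7.638/14.25)) = 1.566.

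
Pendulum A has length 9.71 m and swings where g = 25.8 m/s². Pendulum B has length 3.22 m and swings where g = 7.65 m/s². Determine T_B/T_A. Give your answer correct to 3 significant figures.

1.06

T = 2π√(L/g), so T_B/T_A = √((L_B/g_B)/(L_A/g_A)) = √((3.22/7.65)/(9.71/25.8)) = 1.06.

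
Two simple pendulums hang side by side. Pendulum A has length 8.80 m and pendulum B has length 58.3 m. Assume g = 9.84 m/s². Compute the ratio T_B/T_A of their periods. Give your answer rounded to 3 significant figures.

T ∝ √L, so T_B/T_A = √(L_B/L_A) = √(58.3/8.80) = 2.57.

2.57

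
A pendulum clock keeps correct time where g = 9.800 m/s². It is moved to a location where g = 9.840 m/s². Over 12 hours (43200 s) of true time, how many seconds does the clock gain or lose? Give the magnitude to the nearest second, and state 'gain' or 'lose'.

gain 88 s

The clock's period scales as T ∝ 1/√g, so T'/T = √(9.800/9.840) = 0.997965.
In 43200 s of true time the clock registers 43200/0.997965 = 43288.1 s, so it gains 88 s.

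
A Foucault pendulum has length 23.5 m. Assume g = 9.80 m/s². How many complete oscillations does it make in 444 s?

T = 2π√(L/g) = 2π√(23.5/9.80) = 9.730 s.
Number of complete oscillations = ⌊444/9.730⌋ = ⌊45.63⌋ = 45.

45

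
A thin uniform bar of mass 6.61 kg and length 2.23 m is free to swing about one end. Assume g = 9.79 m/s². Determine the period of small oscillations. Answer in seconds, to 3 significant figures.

2.45 s

For a physical pendulum T = 2π√(I/(mgd)), with d = 1.115 m from pivot to centre of mass.
I_cm = mL²/12 = 6.61 × 2.23²/12 = 2.739 kg·m²; I = I_cm + md² = 2.739 + 6.61 × 1.115² = 10.96 kg·m².
T = 2π√(10.96/(6.61 × 9.79 × 1.115)) = 2.45 s.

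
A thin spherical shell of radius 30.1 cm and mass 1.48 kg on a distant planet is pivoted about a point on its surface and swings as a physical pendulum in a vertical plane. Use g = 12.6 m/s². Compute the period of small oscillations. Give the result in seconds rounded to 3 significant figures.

I_cm = (2/3)mr² = 0.08939 kg·m². The pivot is at distance d = 0.301 m from the centre of mass.
By the parallel-axis theorem, I = I_cm + md² = 0.08939 + 0.1341 = 0.2235 kg·m².
T = 2π√(I/(mgd)) = 2π√(0.2235/(1.48 × 12.6 × 0.301)) = 1.25 s.

1.25 s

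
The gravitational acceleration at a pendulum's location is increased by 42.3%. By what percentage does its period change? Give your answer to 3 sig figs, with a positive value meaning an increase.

-16.2%

T ∝ 1/√g, so T'/T = 1/√(1.423) = 0.8383.
Percentage change in T = (0.8383 − 1) × 100% = -16.2%.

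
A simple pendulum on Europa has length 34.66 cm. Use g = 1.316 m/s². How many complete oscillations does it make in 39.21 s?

T = 2π√(L/g) = 2π√(0.3466/1.316) = 3.2245 s.
Number of complete oscillations = ⌊39.21/3.2245⌋ = ⌊12.160⌋ = 12.

12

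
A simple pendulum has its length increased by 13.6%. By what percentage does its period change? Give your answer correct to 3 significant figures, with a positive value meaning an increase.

6.58%

T ∝ √L, so T'/T = √(1.136) = 1.066.
Percentage change in T = (1.066 − 1) × 100% = 6.58%.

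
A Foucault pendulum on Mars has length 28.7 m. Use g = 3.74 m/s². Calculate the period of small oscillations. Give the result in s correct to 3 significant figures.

17.4 s

T = 2π√(L/g) = 2π√(28.7/3.74) = 2π × 2.770 = 17.4 s.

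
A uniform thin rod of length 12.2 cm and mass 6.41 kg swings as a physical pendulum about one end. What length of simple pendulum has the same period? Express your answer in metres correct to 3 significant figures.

The equivalent simple-pendulum length is L_eq = I/(md), where I is about the pivot and d = 0.06100 m.
I_cm = (1/12)mL² = 0.007951 kg·m², so I = I_cm + md² = 0.007951 + 0.02385 = 0.03180 kg·m².
L_eq = 0.03180/(6.41 × 0.06100) = 0.0813 m.

0.0813 m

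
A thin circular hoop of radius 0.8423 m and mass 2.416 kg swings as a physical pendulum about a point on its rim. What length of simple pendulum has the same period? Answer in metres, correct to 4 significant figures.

1.685 m

The equivalent simple-pendulum length is L_eq = I/(md), where I is about the pivot and d = 0.84230 m.
I_cm = mR² = 1.7141 kg·m², so I = I_cm + md² = 1.7141 + 1.7141 = 3.4282 kg·m².
L_eq = 3.4282/(2.416 × 0.84230) = 1.685 m.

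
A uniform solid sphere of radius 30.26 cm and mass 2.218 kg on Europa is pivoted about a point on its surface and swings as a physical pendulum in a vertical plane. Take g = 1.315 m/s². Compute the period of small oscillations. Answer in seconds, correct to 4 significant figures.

I_cm = (2/5)mr² = 0.081238 kg·m². The pivot is at distance d = 0.3026 m from the centre of mass.
By the parallel-axis theorem, I = I_cm + md² = 0.081238 + 0.20310 = 0.28433 kg·m².
T = 2π√(I/(mgd)) = 2π√(0.28433/(2.218 × 1.315 × 0.3026)) = 3.566 s.

3.566 s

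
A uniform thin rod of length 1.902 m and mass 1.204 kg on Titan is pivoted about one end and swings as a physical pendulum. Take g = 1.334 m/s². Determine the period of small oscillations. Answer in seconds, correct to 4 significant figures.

For a physical pendulum T = 2π√(I/(mgd)), with d = 0.95100 m from pivot to centre of mass.
I_cm = mL²/12 = 1.204 × 1.902²/12 = 0.36297 kg·m²; I = I_cm + md² = 0.36297 + 1.204 × 0.95100² = 1.4519 kg·m².
T = 2π√(1.4519/(1.204 × 1.334 × 0.95100)) = 6.126 s.

6.126 s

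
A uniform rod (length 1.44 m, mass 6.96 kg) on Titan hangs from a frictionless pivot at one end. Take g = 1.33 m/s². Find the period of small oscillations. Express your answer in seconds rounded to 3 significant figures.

5.34 s

For a physical pendulum T = 2π√(I/(mgd)), with d = 0.7200 m from pivot to centre of mass.
I_cm = mL²/12 = 6.96 × 1.44²/12 = 1.203 kg·m²; I = I_cm + md² = 1.203 + 6.96 × 0.7200² = 4.811 kg·m².
T = 2π√(4.811/(6.96 × 1.33 × 0.7200)) = 5.34 s.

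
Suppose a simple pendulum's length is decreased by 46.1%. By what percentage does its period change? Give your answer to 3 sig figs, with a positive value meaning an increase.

-26.6%

T ∝ √L, so T'/T = √(0.5390) = 0.7342.
Percentage change in T = (0.7342 − 1) × 100% = -26.6%.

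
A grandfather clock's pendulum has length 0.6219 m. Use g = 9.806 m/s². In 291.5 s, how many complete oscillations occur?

T = 2π√(L/g) = 2π√(0.6219/9.806) = 1.5823 s.
Number of complete oscillations = ⌊291.5/1.5823⌋ = ⌊184.22⌋ = 184.

184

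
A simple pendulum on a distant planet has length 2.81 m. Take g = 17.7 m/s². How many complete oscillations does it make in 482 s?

192

T = 2π√(L/g) = 2π√(2.81/17.7) = 2.503 s.
Number of complete oscillations = ⌊482/2.503⌋ = ⌊192.5⌋ = 192.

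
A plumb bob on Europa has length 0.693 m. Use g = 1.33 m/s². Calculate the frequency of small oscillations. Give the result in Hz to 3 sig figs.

T = 2π√(L/g) = 2π√(0.693/1.33) = 4.535 s, so f = 1/T = 0.220 Hz.

0.220 Hz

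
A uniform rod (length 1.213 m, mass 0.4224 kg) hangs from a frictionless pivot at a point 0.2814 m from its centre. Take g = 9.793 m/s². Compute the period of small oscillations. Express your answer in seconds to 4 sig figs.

1.700 s

For a physical pendulum T = 2π√(I/(mgd)), with d = 0.28140 m from pivot to centre of mass.
I_cm = mL²/12 = 0.4224 × 1.213²/12 = 0.051792 kg·m²; I = I_cm + md² = 0.051792 + 0.4224 × 0.28140² = 0.085240 kg·m².
T = 2π√(0.085240/(0.4224 × 9.793 × 0.28140)) = 1.700 s.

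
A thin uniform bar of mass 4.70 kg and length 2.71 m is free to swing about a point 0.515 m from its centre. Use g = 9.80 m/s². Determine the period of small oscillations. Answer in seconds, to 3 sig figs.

For a physical pendulum T = 2π√(I/(mgd)), with d = 0.5150 m from pivot to centre of mass.
I_cm = mL²/12 = 4.70 × 2.71²/12 = 2.876 kg·m²; I = I_cm + md² = 2.876 + 4.70 × 0.5150² = 4.123 kg·m².
T = 2π√(4.123/(4.70 × 9.80 × 0.5150)) = 2.62 s.

2.62 s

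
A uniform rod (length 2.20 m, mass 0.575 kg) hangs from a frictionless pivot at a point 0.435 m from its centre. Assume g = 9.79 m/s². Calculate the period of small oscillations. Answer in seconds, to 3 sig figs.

2.34 s

For a physical pendulum T = 2π√(I/(mgd)), with d = 0.4350 m from pivot to centre of mass.
I_cm = mL²/12 = 0.575 × 2.20²/12 = 0.2319 kg·m²; I = I_cm + md² = 0.2319 + 0.575 × 0.4350² = 0.3407 kg·m².
T = 2π√(0.3407/(0.575 × 9.79 × 0.4350)) = 2.34 s.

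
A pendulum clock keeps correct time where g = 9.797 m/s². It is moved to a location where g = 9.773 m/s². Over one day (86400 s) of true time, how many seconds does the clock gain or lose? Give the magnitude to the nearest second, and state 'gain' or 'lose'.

The clock's period scales as T ∝ 1/√g, so T'/T = √(9.797/9.773) = 1.00123.
In 86400 s of true time the clock registers 86400/1.00123 = 86294.1 s, so it loses 106 s.

lose 106 s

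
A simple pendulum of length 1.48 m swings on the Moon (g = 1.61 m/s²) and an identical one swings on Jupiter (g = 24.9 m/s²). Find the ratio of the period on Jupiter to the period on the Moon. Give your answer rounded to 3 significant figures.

0.254

T ∝ 1/√g, so T₂/T₁ = √(g₁/g₂) = √(1.61/24.9) = 0.254.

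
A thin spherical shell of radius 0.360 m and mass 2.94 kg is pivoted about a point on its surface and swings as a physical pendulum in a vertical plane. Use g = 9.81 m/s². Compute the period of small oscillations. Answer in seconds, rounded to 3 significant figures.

1.55 s

I_cm = (2/3)mr² = 0.2540 kg·m². The pivot is at distance d = 0.360 m from the centre of mass.
By the parallel-axis theorem, I = I_cm + md² = 0.2540 + 0.3810 = 0.6350 kg·m².
T = 2π√(I/(mgd)) = 2π√(0.6350/(2.94 × 9.81 × 0.360)) = 1.55 s.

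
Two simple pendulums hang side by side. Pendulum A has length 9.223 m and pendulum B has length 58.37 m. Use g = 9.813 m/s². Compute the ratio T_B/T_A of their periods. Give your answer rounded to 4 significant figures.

2.516

T ∝ √L, so T_B/T_A = √(L_B/L_A) = √(58.37/9.223) = 2.516.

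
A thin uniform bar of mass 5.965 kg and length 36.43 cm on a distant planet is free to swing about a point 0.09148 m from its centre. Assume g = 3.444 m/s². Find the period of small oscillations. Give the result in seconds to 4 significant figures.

1.560 s

For a physical pendulum T = 2π√(I/(mgd)), with d = 0.091480 m from pivot to centre of mass.
I_cm = mL²/12 = 5.965 × 0.3643²/12 = 0.065970 kg·m²; I = I_cm + md² = 0.065970 + 5.965 × 0.091480² = 0.11589 kg·m².
T = 2π√(0.11589/(5.965 × 3.444 × 0.091480)) = 1.560 s.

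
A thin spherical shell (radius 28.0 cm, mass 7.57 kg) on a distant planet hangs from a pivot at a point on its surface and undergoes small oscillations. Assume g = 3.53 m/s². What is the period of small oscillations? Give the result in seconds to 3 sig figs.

I_cm = (2/3)mr² = 0.3957 kg·m². The pivot is at distance d = 0.280 m from the centre of mass.
By the parallel-axis theorem, I = I_cm + md² = 0.3957 + 0.5935 = 0.9891 kg·m².
T = 2π√(I/(mgd)) = 2π√(0.9891/(7.57 × 3.53 × 0.280)) = 2.28 s.

2.28 s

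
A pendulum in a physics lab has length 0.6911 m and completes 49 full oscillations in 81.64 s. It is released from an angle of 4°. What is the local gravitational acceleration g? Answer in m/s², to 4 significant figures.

T = 81.64/49 = 1.6661 s.
From T = 2π√(L/g), g = 4π²L/T² = 4π² × 0.6911/1.6661² = 9.828 m/s².

9.828 m/s²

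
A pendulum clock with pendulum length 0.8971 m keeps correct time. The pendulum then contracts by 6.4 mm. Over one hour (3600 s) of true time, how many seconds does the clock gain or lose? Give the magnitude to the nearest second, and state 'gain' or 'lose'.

gain 13 s

T ∝ √L, so T'/T = √(0.89070/0.8971) = 0.996427.
In 3600 s of true time the clock registers 3600/0.996427 = 3612.9 s, so it gains 13 s.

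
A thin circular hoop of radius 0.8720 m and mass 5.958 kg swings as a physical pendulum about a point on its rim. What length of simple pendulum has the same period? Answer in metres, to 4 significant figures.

The equivalent simple-pendulum length is L_eq = I/(md), where I is about the pivot and d = 0.87200 m.
I_cm = mR² = 4.5304 kg·m², so I = I_cm + md² = 4.5304 + 4.5304 = 9.0607 kg·m².
L_eq = 9.0607/(5.958 × 0.87200) = 1.744 m.

1.744 m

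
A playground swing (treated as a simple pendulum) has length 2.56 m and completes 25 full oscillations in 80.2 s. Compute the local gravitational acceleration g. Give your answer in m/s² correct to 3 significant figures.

9.82 m/s²

T = 80.2/25 = 3.208 s.
From T = 2π√(L/g), g = 4π²L/T² = 4π² × 2.56/3.208² = 9.82 m/s².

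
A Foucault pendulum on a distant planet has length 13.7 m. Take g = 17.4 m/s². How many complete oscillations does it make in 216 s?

38

T = 2π√(L/g) = 2π√(13.7/17.4) = 5.575 s.
Number of complete oscillations = ⌊216/5.575⌋ = ⌊38.74⌋ = 38.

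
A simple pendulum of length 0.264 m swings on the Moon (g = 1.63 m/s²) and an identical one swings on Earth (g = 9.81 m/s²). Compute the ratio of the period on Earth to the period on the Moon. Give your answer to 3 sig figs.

T ∝ 1/√g, so T₂/T₁ = √(g₁/g₂) = √(1.63/9.81) = 0.408.

0.408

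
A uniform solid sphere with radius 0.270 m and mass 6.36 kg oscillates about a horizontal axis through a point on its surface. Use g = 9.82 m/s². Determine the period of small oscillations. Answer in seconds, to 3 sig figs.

I_cm = (2/5)mr² = 0.1855 kg·m². The pivot is at distance d = 0.270 m from the centre of mass.
By the parallel-axis theorem, I = I_cm + md² = 0.1855 + 0.4636 = 0.6491 kg·m².
T = 2π√(I/(mgd)) = 2π√(0.6491/(6.36 × 9.82 × 0.270)) = 1.23 s.

1.23 s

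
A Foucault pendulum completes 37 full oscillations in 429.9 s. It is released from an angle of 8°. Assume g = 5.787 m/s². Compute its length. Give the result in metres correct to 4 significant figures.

19.79 m

T = 429.9/37 = 11.619 s.
From T = 2π√(L/g), L = gT²/(4π²) = 5.787 × 11.619²/(4π²) = 19.79 m.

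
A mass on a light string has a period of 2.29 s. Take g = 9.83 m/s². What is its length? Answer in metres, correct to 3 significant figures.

1.31 m

From T = 2π√(L/g), L = gT²/(4π²) = 9.83 × 2.290²/(4π²) = 1.31 m.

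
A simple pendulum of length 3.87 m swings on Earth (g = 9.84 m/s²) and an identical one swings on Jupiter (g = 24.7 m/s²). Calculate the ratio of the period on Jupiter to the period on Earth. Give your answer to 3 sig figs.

T ∝ 1/√g, so T₂/T₁ = √(g₁/g₂) = √(9.84/24.7) = 0.631.

0.631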